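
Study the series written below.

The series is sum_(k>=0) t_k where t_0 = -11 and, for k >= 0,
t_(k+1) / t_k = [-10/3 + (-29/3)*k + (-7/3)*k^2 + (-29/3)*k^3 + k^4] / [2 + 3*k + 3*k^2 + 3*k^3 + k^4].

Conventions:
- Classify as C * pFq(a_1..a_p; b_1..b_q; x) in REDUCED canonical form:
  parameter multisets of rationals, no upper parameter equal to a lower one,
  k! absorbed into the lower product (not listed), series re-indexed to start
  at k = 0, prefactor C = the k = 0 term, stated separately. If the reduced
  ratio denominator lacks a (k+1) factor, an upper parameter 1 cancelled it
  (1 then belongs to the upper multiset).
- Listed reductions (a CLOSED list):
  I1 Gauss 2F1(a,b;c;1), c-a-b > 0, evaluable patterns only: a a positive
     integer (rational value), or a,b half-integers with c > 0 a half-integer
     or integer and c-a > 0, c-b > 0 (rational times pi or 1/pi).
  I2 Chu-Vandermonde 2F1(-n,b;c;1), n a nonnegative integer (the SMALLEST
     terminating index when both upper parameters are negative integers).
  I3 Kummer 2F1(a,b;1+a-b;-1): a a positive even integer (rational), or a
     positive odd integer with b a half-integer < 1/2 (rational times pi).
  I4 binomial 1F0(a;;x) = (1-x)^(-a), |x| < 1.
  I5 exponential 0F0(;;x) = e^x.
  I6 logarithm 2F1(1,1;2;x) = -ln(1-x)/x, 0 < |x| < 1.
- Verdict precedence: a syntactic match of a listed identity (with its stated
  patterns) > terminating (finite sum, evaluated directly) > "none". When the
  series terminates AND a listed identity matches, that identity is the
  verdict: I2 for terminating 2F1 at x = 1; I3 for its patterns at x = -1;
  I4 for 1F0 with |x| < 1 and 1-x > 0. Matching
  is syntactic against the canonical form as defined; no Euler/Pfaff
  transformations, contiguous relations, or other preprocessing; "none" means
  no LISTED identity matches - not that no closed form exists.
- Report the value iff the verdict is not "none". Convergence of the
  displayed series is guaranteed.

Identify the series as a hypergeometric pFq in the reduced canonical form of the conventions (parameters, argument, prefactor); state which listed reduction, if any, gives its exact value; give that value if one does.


x = 1 here; the reduced form reads 2F1, upper {-10, 1/3}, lower {2}, C = -11. Verdict: the Chu-Vandermonde identity I2 matches (terminating 2F1 at x = 1 with n = 10, b = 1/3, c = 2). Value: -25943632/4782969.

Key observation: t_0 being -11, factor the ratio over Q (C = -11): negated roots = parameters.
Consecutive-term ratio: r(k) = 1 * (k-10) (k+1/3) / [(k+2) (k+1)] - poly over poly, x = 1 from leading terms; C = -11 at k = 0.


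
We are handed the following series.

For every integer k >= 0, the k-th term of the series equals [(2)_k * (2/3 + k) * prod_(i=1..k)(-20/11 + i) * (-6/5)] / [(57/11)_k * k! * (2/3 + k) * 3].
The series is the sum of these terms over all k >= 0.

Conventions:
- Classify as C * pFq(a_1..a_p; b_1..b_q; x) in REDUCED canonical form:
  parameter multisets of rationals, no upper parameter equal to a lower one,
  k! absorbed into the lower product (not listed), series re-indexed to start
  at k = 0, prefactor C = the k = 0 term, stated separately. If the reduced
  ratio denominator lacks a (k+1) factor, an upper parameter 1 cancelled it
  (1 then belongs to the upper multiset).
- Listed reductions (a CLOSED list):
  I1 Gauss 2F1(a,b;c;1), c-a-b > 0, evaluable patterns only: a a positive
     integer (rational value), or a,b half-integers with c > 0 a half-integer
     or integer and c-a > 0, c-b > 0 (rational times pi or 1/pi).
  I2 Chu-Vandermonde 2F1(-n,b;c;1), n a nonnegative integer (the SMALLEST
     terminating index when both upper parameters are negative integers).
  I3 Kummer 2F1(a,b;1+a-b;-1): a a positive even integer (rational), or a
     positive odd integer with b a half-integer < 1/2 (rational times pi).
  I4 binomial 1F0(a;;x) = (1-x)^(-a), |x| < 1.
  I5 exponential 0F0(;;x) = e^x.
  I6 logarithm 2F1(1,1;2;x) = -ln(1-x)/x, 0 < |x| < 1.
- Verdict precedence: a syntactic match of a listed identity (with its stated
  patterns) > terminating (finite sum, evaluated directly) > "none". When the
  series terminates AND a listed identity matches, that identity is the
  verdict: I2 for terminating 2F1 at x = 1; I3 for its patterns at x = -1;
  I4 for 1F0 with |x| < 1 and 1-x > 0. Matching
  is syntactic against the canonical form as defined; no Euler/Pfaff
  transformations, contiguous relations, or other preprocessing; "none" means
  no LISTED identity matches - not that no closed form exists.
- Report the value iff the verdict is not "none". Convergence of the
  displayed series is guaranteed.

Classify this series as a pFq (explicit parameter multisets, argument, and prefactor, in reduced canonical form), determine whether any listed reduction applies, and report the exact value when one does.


The series (x = 1) is 2F1: upper {-9/11, 2}, lower {57/11}, prefactor -2/5. Verdict at x = 1: Gauss (I1, integer-parameter pattern) matches (x = 1: the Gamma ratio telescopes since c-a-b = 4 > 0 and a = 2 in Z>0). Sum: -161/605.

First insight: t_0 = -2/5 here, and striking the common factor k + 2/3 reduces the term (C = -2/5, x = 1).
Adjacent-term ratio: r(k) = 1 * (k-9/11) (k+2) / [(k+57/11) (k+1)] - rational; roots negated = parameters, x = 1, C = -2/5.


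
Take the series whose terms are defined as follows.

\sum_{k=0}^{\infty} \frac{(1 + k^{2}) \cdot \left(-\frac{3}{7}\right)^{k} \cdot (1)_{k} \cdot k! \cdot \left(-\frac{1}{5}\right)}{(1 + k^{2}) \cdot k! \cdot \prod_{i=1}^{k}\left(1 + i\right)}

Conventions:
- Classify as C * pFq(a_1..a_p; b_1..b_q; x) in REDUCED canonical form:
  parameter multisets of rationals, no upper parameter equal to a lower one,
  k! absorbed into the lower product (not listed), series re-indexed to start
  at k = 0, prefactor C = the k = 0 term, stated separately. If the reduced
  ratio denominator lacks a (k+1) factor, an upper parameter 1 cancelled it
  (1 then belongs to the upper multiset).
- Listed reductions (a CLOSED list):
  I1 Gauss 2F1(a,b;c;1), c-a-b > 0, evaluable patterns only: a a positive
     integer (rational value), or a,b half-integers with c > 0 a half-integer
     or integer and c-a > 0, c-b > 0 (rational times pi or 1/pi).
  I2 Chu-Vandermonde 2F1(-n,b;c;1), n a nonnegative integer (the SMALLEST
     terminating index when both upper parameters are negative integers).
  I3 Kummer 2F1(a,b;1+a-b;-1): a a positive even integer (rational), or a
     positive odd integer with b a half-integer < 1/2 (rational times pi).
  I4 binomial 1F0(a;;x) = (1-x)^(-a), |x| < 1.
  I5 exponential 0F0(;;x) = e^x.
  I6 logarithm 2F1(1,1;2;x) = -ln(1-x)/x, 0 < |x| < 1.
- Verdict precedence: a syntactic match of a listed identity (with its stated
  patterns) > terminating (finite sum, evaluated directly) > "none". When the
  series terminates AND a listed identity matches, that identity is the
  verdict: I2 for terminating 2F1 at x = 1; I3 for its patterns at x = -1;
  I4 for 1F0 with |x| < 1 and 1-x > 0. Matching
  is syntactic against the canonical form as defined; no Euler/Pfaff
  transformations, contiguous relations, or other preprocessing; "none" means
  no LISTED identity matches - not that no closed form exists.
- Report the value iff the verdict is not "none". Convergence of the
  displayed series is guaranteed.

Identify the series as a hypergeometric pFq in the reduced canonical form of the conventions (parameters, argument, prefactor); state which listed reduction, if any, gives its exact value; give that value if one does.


Classification (C = -\frac{1}{5}): 2F1 with upper {1, 1}, lower {2}, argument x = -\frac{3}{7}. Verdict: the I6 logarithm reduction matches (the logarithm: parameters (1,1;2), x = -\frac{3}{7}). Hence: \left(-\frac{7}{15}\right) \cdot \ln\left(\frac{10}{7}\right).

The tell: x = -\frac{3}{7} and the lower running product (prefactor -1/5) is a rising factorial.
Ratio: r(k) = -\frac{3}{7} * (k+1) (k+1) / [(k+2) (k+1)] - rational; roots negated = parameters, x = -\frac{3}{7}, C = -\frac{1}{5}.


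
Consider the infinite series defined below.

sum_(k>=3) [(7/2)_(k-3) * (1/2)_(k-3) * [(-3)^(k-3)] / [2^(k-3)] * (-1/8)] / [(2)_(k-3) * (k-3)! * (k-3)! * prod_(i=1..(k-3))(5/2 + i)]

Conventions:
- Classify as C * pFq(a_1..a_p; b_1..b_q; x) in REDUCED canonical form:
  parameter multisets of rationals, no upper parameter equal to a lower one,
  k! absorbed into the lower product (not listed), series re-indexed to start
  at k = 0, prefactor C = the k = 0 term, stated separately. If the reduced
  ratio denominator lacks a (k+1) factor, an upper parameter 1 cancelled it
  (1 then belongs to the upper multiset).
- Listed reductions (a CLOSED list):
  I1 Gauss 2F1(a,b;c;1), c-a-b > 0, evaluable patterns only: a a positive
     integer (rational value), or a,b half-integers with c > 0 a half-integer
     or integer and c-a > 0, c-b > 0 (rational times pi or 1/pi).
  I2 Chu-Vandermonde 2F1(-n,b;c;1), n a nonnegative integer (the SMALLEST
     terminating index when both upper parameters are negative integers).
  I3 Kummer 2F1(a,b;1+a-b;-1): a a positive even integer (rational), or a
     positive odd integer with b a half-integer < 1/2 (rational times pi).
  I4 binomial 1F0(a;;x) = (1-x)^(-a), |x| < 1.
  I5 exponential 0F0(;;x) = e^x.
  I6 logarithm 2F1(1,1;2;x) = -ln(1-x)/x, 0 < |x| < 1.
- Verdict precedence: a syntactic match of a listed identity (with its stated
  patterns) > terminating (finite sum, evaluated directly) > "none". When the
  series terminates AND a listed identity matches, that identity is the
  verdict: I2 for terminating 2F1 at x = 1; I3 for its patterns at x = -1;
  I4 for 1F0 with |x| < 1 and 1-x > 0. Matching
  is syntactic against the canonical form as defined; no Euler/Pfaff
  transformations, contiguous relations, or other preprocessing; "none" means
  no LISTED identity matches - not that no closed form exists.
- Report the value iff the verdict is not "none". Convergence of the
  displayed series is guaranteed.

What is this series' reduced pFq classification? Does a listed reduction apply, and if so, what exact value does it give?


Classification (C = -1/8): 1F2 with upper {1/2}, lower {1, 2}, argument x = -3/2. Verdict: none. No listed pattern accepts 1F2(1/2; 1, 2; -3/2).

Structural cue: from the first term -1/8: the denominator's factorial ratio (prefactor -1/8) is a lower Pochhammer.
Step ratio: r(k) = (-3/2) * (k+1/2) / [(k+1) (k+2) (k+1)] - rational in k, leading ratio (-3/2); with t_0 = -1/8, classification follows.


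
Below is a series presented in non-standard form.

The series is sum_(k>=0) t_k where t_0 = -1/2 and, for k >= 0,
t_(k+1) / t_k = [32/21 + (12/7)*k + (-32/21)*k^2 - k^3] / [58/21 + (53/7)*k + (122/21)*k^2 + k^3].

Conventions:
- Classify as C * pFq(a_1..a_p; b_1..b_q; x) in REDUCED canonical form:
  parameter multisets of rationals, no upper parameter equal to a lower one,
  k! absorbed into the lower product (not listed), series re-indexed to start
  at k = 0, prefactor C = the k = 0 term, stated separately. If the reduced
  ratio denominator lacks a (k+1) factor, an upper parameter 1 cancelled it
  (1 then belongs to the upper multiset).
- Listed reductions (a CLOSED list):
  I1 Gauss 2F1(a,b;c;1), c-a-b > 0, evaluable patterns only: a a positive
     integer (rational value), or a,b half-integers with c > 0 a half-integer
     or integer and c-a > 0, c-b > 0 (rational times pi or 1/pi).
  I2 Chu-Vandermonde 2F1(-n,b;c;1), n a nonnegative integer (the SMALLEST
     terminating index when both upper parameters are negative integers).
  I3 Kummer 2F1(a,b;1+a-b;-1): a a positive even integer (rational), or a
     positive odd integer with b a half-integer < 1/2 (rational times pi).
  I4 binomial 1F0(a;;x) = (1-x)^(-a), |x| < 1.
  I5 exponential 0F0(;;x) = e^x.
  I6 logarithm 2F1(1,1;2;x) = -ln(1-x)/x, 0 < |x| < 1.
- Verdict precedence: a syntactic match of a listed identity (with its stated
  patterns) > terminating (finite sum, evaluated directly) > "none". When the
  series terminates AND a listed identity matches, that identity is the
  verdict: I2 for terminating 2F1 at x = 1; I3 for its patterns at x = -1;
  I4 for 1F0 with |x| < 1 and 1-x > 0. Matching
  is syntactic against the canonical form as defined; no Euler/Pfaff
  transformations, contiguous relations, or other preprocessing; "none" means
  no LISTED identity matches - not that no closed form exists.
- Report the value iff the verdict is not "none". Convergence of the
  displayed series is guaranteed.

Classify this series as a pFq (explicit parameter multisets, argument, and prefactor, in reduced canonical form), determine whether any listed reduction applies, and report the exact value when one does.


Reduced: x = -1, 2F1, upper = {-8/7, 2}, lower = {29/7}, C = -1/2. Verdict: the Kummer evaluation I3 fires (x = -1; c = 29/7 equals 1+a-b for upper {-8/7, 2}: listed pattern). Hence: -11/14.

Structural cue: t_0 being -1/2, cancel k + 2/3 from the displayed ratio first; then prefactor -1/2.
Term ratio: r(k) = (-1) * (k-8/7) (k+2) / [(k+29/7) (k+1)] ; factor over Q: parameters, x = (-1), and C = -1/2.


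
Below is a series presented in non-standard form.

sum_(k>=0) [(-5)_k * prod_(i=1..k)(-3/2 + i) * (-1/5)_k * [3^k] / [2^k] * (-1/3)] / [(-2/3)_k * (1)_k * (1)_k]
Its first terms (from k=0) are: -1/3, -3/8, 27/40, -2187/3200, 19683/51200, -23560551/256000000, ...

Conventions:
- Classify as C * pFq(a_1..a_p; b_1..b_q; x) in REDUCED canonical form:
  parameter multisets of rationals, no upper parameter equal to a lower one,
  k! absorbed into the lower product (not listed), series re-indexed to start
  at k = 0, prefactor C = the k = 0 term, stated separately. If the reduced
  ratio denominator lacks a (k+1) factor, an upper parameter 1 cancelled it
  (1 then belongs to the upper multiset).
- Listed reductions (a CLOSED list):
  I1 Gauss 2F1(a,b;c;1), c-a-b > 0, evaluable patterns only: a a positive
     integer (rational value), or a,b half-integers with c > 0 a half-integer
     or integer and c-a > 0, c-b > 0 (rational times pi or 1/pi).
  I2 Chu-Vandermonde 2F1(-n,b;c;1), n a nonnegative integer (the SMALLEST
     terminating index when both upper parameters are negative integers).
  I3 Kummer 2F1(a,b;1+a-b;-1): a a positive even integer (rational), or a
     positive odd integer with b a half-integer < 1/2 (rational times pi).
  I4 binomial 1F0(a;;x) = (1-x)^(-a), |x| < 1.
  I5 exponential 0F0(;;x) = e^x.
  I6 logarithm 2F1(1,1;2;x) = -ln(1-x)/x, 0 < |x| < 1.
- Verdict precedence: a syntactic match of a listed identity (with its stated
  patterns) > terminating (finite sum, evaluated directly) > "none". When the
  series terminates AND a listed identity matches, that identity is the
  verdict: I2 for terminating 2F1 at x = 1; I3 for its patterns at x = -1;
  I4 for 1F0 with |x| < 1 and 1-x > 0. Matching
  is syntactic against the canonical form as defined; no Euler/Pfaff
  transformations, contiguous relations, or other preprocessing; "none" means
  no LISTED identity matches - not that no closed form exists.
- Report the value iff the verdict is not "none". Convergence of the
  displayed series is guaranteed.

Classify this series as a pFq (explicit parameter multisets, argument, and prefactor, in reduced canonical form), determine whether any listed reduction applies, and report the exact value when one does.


Structural cue: x = (3/2) and the running product (C = -1/3, x = 3/2) telescopes to a rising factorial.
Consecutive-term ratio: r(k) = (3/2) * (k-5) (k-1/2) (k-1/5) / [(k-2/3) (k+1) (k+1)] - rational in k. x = (3/2); t_0 = -1/3; negate the roots.

Prefactor -1/3, argument 3/2: 3F2 with upper {-5, -1/2, -1/5} over lower {-2/3, 1}. Verdict: terminating. (-5)_k vanishes past k = 5, leaving a 6-term sum, computed directly. Sum: -325916653/768000000.


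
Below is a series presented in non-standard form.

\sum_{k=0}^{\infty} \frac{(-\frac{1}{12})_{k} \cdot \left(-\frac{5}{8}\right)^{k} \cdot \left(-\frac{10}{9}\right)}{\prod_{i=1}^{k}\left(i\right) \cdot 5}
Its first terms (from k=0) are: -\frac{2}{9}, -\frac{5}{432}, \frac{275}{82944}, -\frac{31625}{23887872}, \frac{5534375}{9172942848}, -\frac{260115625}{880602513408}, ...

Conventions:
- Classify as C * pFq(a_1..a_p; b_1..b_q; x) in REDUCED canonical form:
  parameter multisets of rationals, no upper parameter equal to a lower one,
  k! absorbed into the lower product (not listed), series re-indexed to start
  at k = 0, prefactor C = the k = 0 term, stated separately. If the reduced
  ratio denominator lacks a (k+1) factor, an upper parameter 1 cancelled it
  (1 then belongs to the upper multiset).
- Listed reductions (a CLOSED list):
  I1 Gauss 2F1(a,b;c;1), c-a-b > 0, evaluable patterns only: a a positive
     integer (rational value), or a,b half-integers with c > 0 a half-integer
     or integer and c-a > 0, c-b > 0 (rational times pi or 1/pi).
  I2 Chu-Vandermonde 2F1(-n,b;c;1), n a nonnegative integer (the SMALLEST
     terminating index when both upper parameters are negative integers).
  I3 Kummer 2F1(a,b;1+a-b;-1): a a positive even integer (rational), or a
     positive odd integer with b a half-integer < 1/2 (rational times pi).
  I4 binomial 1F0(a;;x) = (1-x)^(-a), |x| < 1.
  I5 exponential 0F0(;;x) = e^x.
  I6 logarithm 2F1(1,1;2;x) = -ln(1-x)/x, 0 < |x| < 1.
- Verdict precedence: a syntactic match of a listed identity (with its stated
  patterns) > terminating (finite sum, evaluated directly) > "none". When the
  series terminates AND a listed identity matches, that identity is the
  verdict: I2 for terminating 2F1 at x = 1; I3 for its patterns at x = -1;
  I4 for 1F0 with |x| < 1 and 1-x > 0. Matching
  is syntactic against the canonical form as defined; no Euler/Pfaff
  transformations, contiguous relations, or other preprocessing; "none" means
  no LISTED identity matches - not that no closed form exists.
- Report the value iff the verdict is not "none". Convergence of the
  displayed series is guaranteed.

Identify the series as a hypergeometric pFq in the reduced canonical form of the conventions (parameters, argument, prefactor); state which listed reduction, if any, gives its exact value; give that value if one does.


The series (x = -\frac{5}{8}) is 1F0: upper {-\frac{1}{12}}, lower {-}, prefactor -\frac{2}{9}. Verdict: binomial (I4) matches (the 1F0 binomial series: exponent 1/12, x = -\frac{5}{8}). Hence: \left(-\frac{2}{9}\right) \cdot \left(\frac{13}{8}\right)^{\frac{1}{12}}.

The tell: x = -\frac{5}{8} and the constant factors (C = -2/9, x = -5/8) combine into one prefactor.
Adjacent-term ratio: r(k) = -\frac{5}{8} * (k-\frac{1}{12}) / [(k+1)] - rational in k. x = -\frac{5}{8}; t_0 = -\frac{2}{9}; negate the roots.


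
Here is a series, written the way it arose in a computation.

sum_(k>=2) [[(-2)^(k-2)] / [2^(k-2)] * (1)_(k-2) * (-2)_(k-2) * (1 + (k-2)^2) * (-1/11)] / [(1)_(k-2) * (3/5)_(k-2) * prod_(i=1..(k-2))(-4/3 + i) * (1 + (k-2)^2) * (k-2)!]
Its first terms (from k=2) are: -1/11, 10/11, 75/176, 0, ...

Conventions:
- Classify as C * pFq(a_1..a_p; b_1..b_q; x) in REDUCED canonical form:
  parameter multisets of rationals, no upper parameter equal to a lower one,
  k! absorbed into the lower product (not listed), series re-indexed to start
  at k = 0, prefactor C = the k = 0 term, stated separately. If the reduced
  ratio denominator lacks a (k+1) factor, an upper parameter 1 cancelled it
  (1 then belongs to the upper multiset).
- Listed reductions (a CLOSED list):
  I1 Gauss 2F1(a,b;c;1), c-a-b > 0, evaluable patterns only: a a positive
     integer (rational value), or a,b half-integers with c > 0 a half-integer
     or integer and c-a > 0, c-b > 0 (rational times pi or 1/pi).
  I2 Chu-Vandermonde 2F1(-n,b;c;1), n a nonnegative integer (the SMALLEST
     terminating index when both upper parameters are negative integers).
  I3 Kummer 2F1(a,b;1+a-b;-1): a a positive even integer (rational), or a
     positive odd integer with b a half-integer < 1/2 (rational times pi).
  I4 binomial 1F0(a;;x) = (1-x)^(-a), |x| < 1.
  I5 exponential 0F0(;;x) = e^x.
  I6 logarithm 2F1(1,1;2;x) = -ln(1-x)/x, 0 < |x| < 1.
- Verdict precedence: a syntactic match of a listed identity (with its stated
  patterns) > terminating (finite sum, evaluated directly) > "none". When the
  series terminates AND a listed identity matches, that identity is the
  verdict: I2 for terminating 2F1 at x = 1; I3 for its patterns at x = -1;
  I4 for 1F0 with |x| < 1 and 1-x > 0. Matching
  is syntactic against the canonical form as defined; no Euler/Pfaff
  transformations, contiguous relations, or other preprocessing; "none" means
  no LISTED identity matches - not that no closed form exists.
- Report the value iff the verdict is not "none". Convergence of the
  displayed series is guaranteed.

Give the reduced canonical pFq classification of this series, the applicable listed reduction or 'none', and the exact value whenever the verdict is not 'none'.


The series (x = -1) is 1F2: upper {-2}, lower {-1/3, 3/5}, prefactor -1/11. Verdict: terminating. With -2 upstairs the series is a 3-term polynomial sum; evaluated term by term. Exact value: 219/176.

Structural cue: with t_0 = -1/11, the two k-th powers (prefactor -1/11) combine into one argument.
Term ratio: r(k) = (-1) * (k-2) / [(k-1/3) (k+3/5) (k+1)] - rational in k, leading ratio (-1); with t_0 = -1/11, classification follows.


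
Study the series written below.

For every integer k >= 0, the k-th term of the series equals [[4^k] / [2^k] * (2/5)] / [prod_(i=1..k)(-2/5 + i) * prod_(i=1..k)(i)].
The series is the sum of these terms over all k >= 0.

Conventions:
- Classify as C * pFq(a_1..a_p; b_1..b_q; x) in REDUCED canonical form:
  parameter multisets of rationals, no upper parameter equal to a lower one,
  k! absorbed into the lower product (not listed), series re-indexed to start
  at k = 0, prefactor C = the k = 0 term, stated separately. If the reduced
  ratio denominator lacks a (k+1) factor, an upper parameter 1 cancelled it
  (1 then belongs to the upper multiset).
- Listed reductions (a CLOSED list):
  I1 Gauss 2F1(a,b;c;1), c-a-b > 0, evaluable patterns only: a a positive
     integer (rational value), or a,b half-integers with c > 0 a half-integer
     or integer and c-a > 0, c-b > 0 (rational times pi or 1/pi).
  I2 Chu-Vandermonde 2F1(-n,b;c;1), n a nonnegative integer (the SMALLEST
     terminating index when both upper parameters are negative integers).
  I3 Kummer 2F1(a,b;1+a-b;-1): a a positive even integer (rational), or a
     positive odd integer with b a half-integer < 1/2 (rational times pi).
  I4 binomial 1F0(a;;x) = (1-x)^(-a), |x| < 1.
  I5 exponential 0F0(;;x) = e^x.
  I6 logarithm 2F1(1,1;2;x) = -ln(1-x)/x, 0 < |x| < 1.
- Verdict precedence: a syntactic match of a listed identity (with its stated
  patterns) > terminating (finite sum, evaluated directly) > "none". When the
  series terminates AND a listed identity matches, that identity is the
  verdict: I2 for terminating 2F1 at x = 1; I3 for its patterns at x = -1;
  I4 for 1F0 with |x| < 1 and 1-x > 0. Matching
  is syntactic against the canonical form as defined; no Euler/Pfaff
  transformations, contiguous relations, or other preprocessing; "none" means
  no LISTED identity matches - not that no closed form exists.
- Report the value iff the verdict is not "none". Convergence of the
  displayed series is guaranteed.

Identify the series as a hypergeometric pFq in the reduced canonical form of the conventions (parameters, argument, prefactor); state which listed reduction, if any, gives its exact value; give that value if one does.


Prefactor 2/5, argument 2: 0F1 with upper {-} over lower {3/5}. Verdict: none. Every listed pattern misses the 0F1 form at 2, upper {-}.

Key step: t_0 = 2/5 here, and the lower running product (C = 2/5) is a rising factorial.
Term ratio: r(k) = 2 * 1 / [(k+3/5) (k+1)] - rational in k. x = 2; t_0 = 2/5; negate the roots.


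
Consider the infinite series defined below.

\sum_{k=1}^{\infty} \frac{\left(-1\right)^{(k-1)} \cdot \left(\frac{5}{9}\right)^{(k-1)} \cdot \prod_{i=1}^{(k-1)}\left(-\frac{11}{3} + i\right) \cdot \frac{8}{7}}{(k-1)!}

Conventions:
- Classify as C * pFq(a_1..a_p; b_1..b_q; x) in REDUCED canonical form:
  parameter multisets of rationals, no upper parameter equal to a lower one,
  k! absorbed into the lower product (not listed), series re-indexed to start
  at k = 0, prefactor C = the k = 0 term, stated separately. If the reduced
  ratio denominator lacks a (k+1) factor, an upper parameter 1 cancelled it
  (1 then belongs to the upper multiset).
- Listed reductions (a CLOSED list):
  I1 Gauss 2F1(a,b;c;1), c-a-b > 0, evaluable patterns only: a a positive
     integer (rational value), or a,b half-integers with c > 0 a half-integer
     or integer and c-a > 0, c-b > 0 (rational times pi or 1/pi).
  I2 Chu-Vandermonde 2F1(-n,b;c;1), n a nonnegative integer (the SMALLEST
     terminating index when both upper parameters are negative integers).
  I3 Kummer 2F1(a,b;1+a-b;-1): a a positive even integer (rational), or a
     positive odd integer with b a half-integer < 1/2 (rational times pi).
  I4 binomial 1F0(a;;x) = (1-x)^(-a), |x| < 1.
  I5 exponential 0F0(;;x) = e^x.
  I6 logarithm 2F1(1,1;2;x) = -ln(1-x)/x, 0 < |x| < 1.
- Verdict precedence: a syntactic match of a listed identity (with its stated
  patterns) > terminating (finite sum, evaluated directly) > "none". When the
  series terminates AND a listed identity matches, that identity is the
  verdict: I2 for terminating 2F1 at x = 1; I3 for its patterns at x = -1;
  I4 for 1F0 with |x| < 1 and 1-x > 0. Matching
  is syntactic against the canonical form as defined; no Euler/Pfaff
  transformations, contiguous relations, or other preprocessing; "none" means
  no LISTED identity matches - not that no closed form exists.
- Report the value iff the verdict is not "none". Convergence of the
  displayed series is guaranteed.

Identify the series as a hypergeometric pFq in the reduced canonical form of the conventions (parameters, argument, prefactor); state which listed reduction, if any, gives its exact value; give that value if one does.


Key observation: with t_0 = \frac{8}{7}, the (-1)^k factor (C = 8/7, x = -5/9) folds into the argument's sign.
Step ratio: r(k) = -\frac{5}{9} * (k-\frac{8}{3}) / [(k+1)] - rational; roots negated = parameters, x = -\frac{5}{9}, C = \frac{8}{7}.

x = -\frac{5}{9} here; the reduced form reads 1F0, upper {-\frac{8}{3}}, lower {-}, C = \frac{8}{7}. Verdict: the I4 binomial reduction applies (the 1F0 binomial series: exponent 8/3, x = -\frac{5}{9}). Hence: \frac{8}{7} \cdot \left(\frac{14}{9}\right)^{\frac{8}{3}}.


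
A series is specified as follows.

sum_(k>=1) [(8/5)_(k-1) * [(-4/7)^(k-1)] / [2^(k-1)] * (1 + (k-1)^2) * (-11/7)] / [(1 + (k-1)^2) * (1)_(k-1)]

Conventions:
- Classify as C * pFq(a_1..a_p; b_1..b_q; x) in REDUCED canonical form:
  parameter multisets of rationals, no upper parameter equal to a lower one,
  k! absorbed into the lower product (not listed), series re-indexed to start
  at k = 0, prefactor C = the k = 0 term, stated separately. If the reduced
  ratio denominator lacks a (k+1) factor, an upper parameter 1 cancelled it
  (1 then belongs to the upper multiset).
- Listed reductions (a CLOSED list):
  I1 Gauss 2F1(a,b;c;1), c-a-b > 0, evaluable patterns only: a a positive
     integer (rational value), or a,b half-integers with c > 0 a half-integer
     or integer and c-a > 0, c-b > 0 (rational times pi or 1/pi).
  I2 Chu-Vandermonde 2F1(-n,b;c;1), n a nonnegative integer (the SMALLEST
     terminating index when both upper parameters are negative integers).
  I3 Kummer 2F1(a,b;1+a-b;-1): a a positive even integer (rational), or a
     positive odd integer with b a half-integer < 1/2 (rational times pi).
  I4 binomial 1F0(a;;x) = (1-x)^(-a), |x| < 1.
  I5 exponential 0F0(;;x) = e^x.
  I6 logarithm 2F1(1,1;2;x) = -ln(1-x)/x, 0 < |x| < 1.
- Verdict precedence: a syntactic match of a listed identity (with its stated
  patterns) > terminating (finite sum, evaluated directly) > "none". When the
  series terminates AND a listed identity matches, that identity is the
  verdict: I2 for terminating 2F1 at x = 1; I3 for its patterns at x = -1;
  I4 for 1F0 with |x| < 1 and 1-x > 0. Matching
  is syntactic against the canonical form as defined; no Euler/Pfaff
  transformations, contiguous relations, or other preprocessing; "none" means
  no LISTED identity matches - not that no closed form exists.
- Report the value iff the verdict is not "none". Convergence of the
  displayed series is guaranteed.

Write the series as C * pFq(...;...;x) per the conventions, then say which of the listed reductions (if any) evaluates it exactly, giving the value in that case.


Key observation: x = (-2/7) and (1)_k (C = -11/7, x = -2/7) is k! itself.
Adjacent-term ratio: r(k) = (-2/7) * (k+8/5) / [(k+1)] - rational in k. x = (-2/7); t_0 = -11/7; negate the roots.

This is -11/7 * 1F0(8/5; -; -2/7) in reduced canonical form. Verdict at x = -2/7: binomial (I4) matches (the 1F0 binomial series: exponent -8/5, x = -2/7). Exact value: (-11/7) * (9/7)^(-8/5).


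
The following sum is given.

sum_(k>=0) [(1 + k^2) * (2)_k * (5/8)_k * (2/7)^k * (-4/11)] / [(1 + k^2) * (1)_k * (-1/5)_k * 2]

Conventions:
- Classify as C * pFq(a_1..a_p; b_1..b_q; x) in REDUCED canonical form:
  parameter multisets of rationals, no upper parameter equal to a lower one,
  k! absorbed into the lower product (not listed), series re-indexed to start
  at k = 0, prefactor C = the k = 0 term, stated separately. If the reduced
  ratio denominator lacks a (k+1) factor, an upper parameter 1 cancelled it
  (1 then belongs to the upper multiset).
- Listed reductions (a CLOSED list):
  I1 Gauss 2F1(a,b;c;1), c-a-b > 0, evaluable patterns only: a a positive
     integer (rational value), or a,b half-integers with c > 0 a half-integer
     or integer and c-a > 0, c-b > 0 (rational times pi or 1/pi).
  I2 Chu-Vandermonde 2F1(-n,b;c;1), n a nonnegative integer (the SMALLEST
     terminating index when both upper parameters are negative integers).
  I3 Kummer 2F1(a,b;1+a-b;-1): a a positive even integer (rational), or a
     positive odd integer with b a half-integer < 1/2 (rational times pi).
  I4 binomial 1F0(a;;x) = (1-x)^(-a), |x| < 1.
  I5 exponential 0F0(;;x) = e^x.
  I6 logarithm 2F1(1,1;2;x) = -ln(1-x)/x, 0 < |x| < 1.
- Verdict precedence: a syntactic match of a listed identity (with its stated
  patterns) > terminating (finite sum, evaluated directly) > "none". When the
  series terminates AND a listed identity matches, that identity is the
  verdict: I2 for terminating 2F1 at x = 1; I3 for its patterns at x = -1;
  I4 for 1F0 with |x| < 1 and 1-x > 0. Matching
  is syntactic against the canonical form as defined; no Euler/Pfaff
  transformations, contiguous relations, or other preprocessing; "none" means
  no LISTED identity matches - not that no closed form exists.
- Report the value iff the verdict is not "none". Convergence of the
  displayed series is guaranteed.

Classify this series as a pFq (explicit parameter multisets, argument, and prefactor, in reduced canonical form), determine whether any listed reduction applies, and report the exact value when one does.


Structural cue: t_0 being -2/11, the constant factors (prefactor -2/11) combine into one prefactor.
Ratio: r(k) = (2/7) * (k+5/8) (k+2) / [(k-1/5) (k+1)] - rational in k, leading ratio (2/7); with t_0 = -2/11, classification follows.

Reduced: x = 2/7, 2F1, upper = {5/8, 2}, lower = {-1/5}, C = -2/11. Verdict: none. Every listed pattern misses the 2F1 form at 2/7, upper {5/8, 2}.


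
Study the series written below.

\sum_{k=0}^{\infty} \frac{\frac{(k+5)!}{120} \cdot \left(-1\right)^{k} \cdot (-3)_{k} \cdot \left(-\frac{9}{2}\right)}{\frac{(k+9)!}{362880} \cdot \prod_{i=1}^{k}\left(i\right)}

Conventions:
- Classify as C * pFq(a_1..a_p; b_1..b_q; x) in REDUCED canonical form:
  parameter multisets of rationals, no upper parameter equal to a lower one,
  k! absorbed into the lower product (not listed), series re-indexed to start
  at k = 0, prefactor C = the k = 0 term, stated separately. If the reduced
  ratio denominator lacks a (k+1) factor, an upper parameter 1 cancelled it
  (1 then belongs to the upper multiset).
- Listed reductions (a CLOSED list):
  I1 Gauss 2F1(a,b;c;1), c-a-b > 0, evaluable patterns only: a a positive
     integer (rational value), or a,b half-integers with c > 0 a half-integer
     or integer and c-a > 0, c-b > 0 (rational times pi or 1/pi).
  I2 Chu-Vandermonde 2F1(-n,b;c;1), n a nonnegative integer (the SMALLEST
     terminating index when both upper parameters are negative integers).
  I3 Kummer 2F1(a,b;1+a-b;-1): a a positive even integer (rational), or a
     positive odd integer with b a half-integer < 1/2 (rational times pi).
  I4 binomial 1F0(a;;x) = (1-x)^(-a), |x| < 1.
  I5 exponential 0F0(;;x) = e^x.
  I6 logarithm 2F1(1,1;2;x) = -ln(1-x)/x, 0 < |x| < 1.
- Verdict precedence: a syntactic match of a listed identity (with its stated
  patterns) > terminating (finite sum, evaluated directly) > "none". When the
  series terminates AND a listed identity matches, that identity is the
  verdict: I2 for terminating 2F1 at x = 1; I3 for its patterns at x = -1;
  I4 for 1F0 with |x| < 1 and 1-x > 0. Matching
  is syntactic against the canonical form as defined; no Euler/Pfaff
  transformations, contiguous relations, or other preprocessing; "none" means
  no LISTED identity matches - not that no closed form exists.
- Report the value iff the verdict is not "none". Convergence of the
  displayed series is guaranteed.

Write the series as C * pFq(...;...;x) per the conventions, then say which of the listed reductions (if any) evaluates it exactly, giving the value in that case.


Key step: t_0 = -\frac{9}{2} here, and the denominator's factorial ratio (C = -9/2, x = -1) is a lower Pochhammer.
Ratio: r(k) = -1 * (k-3) (k+6) / [(k+10) (k+1)] - rational in k. x = -1; t_0 = -\frac{9}{2}; negate the roots.

x = -1 here; the reduced form reads 2F1, upper {-3, 6}, lower {10}, C = -\frac{9}{2}. Verdict: this is Kummer (I3) (x = -1; c = 10 equals 1+a-b for upper {-3, 6}: listed pattern). Its exact value is -\frac{189}{10}.


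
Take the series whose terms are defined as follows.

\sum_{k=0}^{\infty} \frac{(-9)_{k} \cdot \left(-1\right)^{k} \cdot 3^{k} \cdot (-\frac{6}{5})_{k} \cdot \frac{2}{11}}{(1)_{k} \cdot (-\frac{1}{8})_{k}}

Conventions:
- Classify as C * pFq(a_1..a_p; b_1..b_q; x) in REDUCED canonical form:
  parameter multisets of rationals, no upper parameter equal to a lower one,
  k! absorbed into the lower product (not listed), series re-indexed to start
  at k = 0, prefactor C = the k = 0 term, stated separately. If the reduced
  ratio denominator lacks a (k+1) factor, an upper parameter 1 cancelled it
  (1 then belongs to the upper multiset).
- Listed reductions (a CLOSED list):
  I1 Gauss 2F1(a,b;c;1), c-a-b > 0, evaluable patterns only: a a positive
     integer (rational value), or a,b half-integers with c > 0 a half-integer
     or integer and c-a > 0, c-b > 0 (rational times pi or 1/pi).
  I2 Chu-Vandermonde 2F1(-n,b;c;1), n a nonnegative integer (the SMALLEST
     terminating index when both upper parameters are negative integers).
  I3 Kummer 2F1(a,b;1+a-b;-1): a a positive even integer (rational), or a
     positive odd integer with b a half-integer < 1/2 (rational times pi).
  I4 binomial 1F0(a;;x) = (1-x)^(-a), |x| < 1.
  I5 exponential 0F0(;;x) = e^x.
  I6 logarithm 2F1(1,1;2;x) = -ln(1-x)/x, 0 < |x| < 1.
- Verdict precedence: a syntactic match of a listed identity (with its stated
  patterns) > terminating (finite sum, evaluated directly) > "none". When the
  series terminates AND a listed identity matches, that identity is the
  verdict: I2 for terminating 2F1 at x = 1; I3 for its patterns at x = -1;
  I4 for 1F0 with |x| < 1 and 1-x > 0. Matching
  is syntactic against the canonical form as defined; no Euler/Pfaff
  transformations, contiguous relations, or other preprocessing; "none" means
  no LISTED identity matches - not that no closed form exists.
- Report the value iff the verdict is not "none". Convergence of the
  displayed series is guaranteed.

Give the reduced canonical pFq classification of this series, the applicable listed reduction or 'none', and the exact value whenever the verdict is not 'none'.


Canonical form: C = \frac{2}{11} times 2F1 with upper {-9, -\frac{6}{5}}, lower {-\frac{1}{8}}, x = -3. Verdict: terminating. With -9 upstairs the series is a 10-term polynomial sum; evaluated term by term. Hence: -\frac{262996602617471996506}{18017071337890625}.

Key step: t_0 being \frac{2}{11}, the (-1)^k factor (C = 2/11, x = -3) folds into the argument's sign.
Adjacent-term ratio: r(k) = -3 * (k-9) (k-\frac{6}{5}) / [(k-\frac{1}{8}) (k+1)] - poly over poly, x = -3 from leading terms; C = \frac{2}{11} at k = 0.


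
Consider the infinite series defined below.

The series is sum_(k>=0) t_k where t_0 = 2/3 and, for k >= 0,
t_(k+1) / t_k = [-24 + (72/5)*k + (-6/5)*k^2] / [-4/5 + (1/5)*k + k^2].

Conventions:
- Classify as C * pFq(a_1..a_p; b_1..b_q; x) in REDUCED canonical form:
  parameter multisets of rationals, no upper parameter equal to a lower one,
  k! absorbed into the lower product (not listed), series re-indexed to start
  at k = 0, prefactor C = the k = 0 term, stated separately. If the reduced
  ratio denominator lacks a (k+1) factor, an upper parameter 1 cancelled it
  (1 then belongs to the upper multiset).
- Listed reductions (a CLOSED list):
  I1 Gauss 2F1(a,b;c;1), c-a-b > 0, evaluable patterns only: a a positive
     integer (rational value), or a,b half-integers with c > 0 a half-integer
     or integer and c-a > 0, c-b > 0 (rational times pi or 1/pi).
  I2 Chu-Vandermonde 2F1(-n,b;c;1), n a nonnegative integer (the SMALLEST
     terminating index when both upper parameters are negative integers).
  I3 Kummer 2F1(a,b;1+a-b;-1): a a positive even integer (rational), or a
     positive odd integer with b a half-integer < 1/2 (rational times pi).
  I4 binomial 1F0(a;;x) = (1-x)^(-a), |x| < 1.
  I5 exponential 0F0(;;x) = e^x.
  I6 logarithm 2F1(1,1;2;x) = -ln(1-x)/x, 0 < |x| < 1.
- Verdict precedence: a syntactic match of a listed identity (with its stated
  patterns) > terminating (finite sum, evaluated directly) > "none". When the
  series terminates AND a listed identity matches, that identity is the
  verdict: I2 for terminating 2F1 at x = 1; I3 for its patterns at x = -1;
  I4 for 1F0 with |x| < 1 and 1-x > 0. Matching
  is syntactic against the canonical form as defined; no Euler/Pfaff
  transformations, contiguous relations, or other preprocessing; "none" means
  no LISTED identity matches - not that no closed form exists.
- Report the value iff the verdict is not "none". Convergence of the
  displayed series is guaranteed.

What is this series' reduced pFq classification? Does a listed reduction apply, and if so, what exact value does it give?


The series (x = -6/5) is 2F1: upper {-10, -2}, lower {-4/5}, prefactor 2/3. Verdict: terminating - upper -2 stops the sum at k = 2; the 3 terms are added exactly. Hence: -1558/3.

The tell: x = (-6/5) and factor the ratio over Q (prefactor 2/3): negated roots = parameters.
Step ratio: r(k) = (-6/5) * (k-10) (k-2) / [(k-4/5) (k+1)] - rational; roots negated = parameters, x = (-6/5), C = 2/3.


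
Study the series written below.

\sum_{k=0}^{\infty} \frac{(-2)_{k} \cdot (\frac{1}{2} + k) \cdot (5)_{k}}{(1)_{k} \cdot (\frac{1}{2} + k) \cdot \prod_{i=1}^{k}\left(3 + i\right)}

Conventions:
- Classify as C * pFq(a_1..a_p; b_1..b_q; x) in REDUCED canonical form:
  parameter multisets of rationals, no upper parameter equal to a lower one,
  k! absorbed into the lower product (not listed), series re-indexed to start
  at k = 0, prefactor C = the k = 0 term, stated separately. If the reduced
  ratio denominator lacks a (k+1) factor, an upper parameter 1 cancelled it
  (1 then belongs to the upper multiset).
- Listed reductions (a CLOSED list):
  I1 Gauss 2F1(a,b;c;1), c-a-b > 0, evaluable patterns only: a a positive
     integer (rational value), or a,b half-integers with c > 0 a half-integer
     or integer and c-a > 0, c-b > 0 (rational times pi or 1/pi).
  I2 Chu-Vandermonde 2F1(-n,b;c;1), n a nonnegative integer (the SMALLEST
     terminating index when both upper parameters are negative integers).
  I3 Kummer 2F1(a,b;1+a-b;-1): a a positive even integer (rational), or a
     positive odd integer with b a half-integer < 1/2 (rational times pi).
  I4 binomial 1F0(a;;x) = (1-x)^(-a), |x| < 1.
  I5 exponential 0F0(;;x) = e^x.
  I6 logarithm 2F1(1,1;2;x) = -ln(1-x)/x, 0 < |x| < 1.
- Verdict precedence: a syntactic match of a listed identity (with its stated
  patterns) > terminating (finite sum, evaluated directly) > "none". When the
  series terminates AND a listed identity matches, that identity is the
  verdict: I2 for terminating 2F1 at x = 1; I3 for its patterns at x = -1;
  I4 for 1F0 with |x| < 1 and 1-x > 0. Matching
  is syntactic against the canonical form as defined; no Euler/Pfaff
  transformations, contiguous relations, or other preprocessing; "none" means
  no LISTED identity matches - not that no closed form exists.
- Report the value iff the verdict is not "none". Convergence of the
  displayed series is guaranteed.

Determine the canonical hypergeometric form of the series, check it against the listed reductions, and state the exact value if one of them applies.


Reduced: x = 1, 2F1, upper = {-2, 5}, lower = {4}, C = 1. Verdict: this is the Chu-Vandermonde identity I2 (terminating 2F1 at x = 1 with n = 2, b = 5, c = 4). Exact value: 0.

Structural cue: t_0 = 1 here, and (1)_k (C = 1) is k! itself.
Step ratio: r(k) = 1 * (k-2) (k+5) / [(k+4) (k+1)] - rational; roots negated = parameters, x = 1, C = 1.
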